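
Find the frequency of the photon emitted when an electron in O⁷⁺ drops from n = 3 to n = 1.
1.87e+17 Hz

First, find the transition energy:
E_3 = -13.6057 × 8² / 3² = -96.75164 eV
E_1 = -13.6057 × 8² / 1² = -870.76480 eV
|ΔE| = |E_1 - E_3| = 774.01316 eV

Convert to Joules: E = 774.01316 eV × (1.602177 × 10⁻¹⁹ J/eV) = 1.2401e-16 J

Using E = hf:
f = E/h = 1.2401e-16 J / (6.62607 × 10⁻³⁴ J·s)
f = 1.87e+17 Hz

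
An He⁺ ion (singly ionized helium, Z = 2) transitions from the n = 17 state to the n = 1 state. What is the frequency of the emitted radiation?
1.3114e+16 Hz

First, find the transition energy:
E_17 = -13.6057 × 2² / 17² = -0.188314 eV
E_1 = -13.6057 × 2² / 1² = -54.422800 eV
|ΔE| = |E_1 - E_17| = 54.234486 eV

Convert to Joules: E = 54.234486 eV × (1.602177 × 10⁻¹⁹ J/eV) = 8.689325e-18 J

Using E = hf:
f = E/h = 8.689325e-18 J / (6.62607 × 10⁻³⁴ J·s)
f = 1.3114e+16 Hz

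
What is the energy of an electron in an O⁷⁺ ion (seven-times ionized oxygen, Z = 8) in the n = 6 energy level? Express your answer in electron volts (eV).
-24.188 eV

The energy levels of a hydrogen-like atom are given by:
E_n = -13.6057 Z² / n² eV  (with Z = 8 for O⁷⁺)

For n = 6:
E_6 = -13.6057 × 8² / 6²
E_6 = -13.6057 × 64 / 36
E_6 = -24.188 eV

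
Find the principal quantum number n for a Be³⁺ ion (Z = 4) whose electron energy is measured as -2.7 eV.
n = 9

The exact energy levels follow E_n = -13.6057 Z² / n² eV with Z = 4.

The measured value (-2.7 eV) is reported to only 2 significant figures, so we must test candidate n values and see which one matches to that precision.

Candidate energies:
  n = 7:  E = -13.6057 × 4² / 7² = -4.44268 eV
  n = 8:  E = -13.6057 × 4² / 8² = -3.40143 eV
  n = 9:  E = -13.6057 × 4² / 9² = -2.68755 eV  ← matches
  n = 10:  E = -13.6057 × 4² / 10² = -2.17691 eV
  n = 11:  E = -13.6057 × 4² / 11² = -1.79910 eV

Checking against the measurement of -2.7 eV (2 sig figs), only n = 9 agrees:
E_9 = -2.68755 eV, which rounds to -2.7 eV ✓

Therefore n = 9.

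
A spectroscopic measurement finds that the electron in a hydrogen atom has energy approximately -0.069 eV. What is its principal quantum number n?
n = 14

The exact energy levels follow E_n = -13.6057 eV / n².

The measured value (-0.069 eV) is reported to only 2 significant figures, so we must test candidate n values and see which one matches to that precision.

Candidate energies:
  n = 12:  E = -13.6057/12² = -0.09448 eV
  n = 13:  E = -13.6057/13² = -0.08051 eV
  n = 14:  E = -13.6057/14² = -0.06942 eV  ← matches
  n = 15:  E = -13.6057/15² = -0.06047 eV
  n = 16:  E = -13.6057/16² = -0.05315 eV

Checking against the measurement of -0.069 eV (2 sig figs), only n = 14 agrees:
E_14 = -0.06942 eV, which rounds to -0.069 eV ✓

Therefore n = 14.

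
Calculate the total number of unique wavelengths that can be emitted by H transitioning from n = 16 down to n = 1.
120

The electron can occupy levels n = 1, 2, ..., 16 during de-excitation — that is m = 16 - 1 + 1 = 16 distinct levels.

The number of distinct spectral lines equals the number of ways to choose 2 of these m levels (each pair gives one possible emission transition):

Number of lines = m(m-1)/2 = 16×15/2 = 120

These correspond to all possible transitions between the 16 levels:
16 → 15, 16 → 14, 16 → 13, 16 → 12, 16 → 11, 16 → 10, 16 → 9, 16 → 8...

Each transition produces a photon with a unique energy (and thus wavelength). This count does not depend on Z.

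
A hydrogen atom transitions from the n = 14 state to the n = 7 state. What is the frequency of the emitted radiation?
5.035e+13 Hz

First, find the transition energy:
E_14 = -13.6057 / 14² = -0.0694168 eV
E_7 = -13.6057 / 7² = -0.2776673 eV
|ΔE| = |E_7 - E_14| = 0.2082505 eV

Convert to Joules: E = 0.2082505 eV × (1.602177 × 10⁻¹⁹ J/eV) = 3.33654e-20 J

Using E = hf:
f = E/h = 3.33654e-20 J / (6.62607 × 10⁻³⁴ J·s)
f = 5.035e+13 Hz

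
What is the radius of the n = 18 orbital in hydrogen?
17.145342 nm (or 171.453416 Å)

The Bohr radius formula is:
r_n = n² a₀ / Z

where a₀ = 0.052917721 nm is the Bohr radius.

For H (Z = 1) at n = 18:
r_18 = 18² × 0.052917721 nm / 1
r_18 = 324 × 0.052917721 nm / 1
r_18 = 17.1453416 nm / 1
r_18 = 17.145342 nm

The electron orbits at approximately 17.145342 nm from the nucleus.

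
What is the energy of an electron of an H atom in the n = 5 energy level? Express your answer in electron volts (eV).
-0.54423 eV

The energy levels of a hydrogen-like atom are given by:
E_n = -13.6057 eV / n²

For n = 5:
E_5 = -13.6057 eV / 5²
E_5 = -13.6057 eV / 25
E_5 = -0.54423 eV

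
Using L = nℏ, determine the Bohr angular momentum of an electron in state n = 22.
2.3201e-33 J·s (or 22ℏ)

In the Bohr model, angular momentum is quantized:
L = nℏ

where ℏ = h/(2π) = 1.054572e-34 J·s

For n = 22:
L = 22 × 1.054572e-34 J·s
L = 2.3201e-33 J·s

This can also be written as L = 22ℏ.
The angular momentum is an integer multiple of the reduced Planck constant.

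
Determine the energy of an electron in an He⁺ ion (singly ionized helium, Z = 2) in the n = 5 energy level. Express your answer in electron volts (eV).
-2.17691 eV

The energy levels of a hydrogen-like atom are given by:
E_n = -13.6057 Z² / n² eV  (with Z = 2 for He⁺)

For n = 5:
E_5 = -13.6057 × 2² / 5²
E_5 = -13.6057 × 4 / 25
E_5 = -2.17691 eV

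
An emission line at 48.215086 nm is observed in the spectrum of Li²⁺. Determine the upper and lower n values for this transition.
n = 5 → n = 2

First, find the photon energy from the wavelength (hc = 1239.84 eV·nm):
E = hc/λ = 1239.84 eV·nm / 48.215086 nm = 25.714773 eV

The energy levels of Li²⁺ satisfy E_n = -13.6057 × 3² / n² eV, so an emission n_i → n_f releases
ΔE = 13.6057 × 3² × (1/n_f² − 1/n_i²) eV.

Setting ΔE equal to the photon energy:
1/n_f² − 1/n_i² = 25.714773 / (13.6057 × 3²) = 0.21000000

Since 1/n_i² must be positive, we need 1/n_f² > 0.21000000, i.e. n_f ≤ 2. For each allowed n_f, solve n_i = (1/n_f² − 0.21000000)^(−1/2) and check whether it is a whole number:
  n_f = 1: 1/n_i² = 1.00000000 − 0.21000000 = 0.79000000 → n_i = 1.125  (not an integer) ✗
  n_f = 2: 1/n_i² = 0.25000000 − 0.21000000 = 0.04000000 → n_i = 5.000  → integer, n_i = 5 ✓

Only n_f = 2 gives an integer upper level, n_i = 5.

The transition is from n = 5 to n = 2 (emission).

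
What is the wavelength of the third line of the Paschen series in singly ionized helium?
273.379539 nm

The lines of a series are numbered from the longest wavelength (smallest ΔE) outward; the third line is the transition from n = n_f + 3 to n_f.
The Paschen series has all transitions ending at n_f = 3.

For He⁺ (Z = 2), the third line (γ-line) is the jump from n = 6 to n = 3:
E_6 = -13.6057 × 2² / 6² = -1.5117444444 eV
E_3 = -13.6057 × 2² / 3² = -6.0469777778 eV
ΔE = E_6 - E_3 = 4.5352333334 eV

λ = hc/E = 1239.84 eV·nm / 4.5352333334 eV
λ = 273.379539 nm

This is the γ-line of the Paschen series in He⁺.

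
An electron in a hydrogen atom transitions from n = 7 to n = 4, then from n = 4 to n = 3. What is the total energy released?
1.234 eV

The energy levels of hydrogen are E_n = -13.6057 / n² eV.

First transition (7 → 4):
ΔE₁ = |E_4 - E_7|
ΔE₁ = |-0.850356250 - (-0.277667347)| = 0.572689 eV

Second transition (4 → 3):
ΔE₂ = |E_3 - E_4|
ΔE₂ = |-1.511744444 - (-0.850356250)| = 0.661388 eV

Total energy released:
E_total = ΔE₁ + ΔE₂ = 0.572689 + 0.661388 = 1.234 eV

Note: This equals the direct transition 7 → 3: 1.234 eV ✓
Energy is conserved regardless of the path taken.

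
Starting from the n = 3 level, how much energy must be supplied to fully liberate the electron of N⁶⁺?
74.075 eV

The ionization energy is the energy needed to remove the electron completely (n → ∞).

For a hydrogen-like ion with Z = 7, E_n = -13.6057 Z² / n² eV.

At n = 3: E_3 = -13.6057 × 7² / 3² = -74.075478 eV
At n = ∞: E_∞ = 0 eV

Ionization energy = E_∞ - E_3 = 0 - (-74.075478) = 74.075478 eV
Ionization energy ≈ 74.075 eV

This is also called the binding energy of the electron in state n = 3.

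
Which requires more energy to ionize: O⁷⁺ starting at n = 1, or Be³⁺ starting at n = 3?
O⁷⁺ at n = 1 (E = -870.76480 eV)

Using E_n = -13.6057 Z² / n² eV:

O⁷⁺ (Z = 8) at n = 1:
E = -13.6057 × 8² / 1² = -13.6057 × 64 / 1 = -870.76480000 eV

Be³⁺ (Z = 4) at n = 3:
E = -13.6057 × 4² / 3² = -13.6057 × 16 / 9 = -24.18791111 eV

Since -870.76480000 eV < -24.18791111 eV,
O⁷⁺ at n = 1 is more tightly bound (requires more energy to ionize).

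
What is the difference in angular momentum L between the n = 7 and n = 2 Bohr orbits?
5.273e-34 J·s (or 5ℏ)

In the Bohr model, L_n = nℏ where ℏ = 1.05457e-34 J·s.

L_7 = 7ℏ = 7.38199e-34 J·s
L_2 = 2ℏ = 2.10914e-34 J·s

ΔL = L_7 - L_2 = (7 - 2)ℏ = 5ℏ
ΔL = 5 × 1.05457e-34 J·s = 5.273e-34 J·s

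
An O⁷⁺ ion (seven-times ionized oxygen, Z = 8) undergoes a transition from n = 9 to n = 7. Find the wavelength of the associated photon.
176.602115 nm

First, find the transition energy using E_n = -13.6057 Z² / n² eV:
E_9 = -13.6057 × 8² / 9² = -10.7501827160 eV
E_7 = -13.6057 × 8² / 7² = -17.7707102041 eV

Photon energy: |ΔE| = |E_7 - E_9| = 7.0205274881 eV

Convert to wavelength using E = hc/λ with hc = 1239.84 eV·nm:
λ = hc/E = 1239.84 eV·nm / 7.0205274881 eV
λ = 176.602115 nm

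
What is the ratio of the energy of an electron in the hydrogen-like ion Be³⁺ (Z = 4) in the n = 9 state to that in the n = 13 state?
2.0864

Using E_n = -13.6057 Z² / n² eV with Z = 4:

E_9 = -13.6057 × 4² / 9² = -217.6912 / 81 = -2.6875456790 eV
E_13 = -13.6057 × 4² / 13² = -217.6912 / 169 = -1.2881136095 eV

The ratio is:
E_9/E_13 = (-2.6875456790) / (-1.2881136095)
E_9/E_13 = (-217.6912/81) / (-217.6912/169)
E_9/E_13 = 169/81
E_9/E_13 = 2.0864
(Note: the Z² factors cancel in the ratio.)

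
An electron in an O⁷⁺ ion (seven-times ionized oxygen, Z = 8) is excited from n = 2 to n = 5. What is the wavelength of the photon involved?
6.780247 nm

First, find the transition energy using E_n = -13.6057 Z² / n² eV:
E_2 = -13.6057 × 8² / 2² = -217.69120000 eV
E_5 = -13.6057 × 8² / 5² = -34.83059200 eV

Photon energy: |ΔE| = |E_5 - E_2| = 182.86060800 eV

Convert to wavelength using E = hc/λ with hc = 1239.84 eV·nm:
λ = hc/E = 1239.84 eV·nm / 182.86060800 eV
λ = 6.780247 nm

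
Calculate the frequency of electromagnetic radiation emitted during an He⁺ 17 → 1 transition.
1.311e+16 Hz

First, find the transition energy:
E_17 = -13.6057 × 2² / 17² = -0.18831419 eV
E_1 = -13.6057 × 2² / 1² = -54.42280000 eV
|ΔE| = |E_1 - E_17| = 54.23448581 eV

Convert to Joules: E = 54.23448581 eV × (1.602177 × 10⁻¹⁹ J/eV) = 8.68932e-18 J

Using E = hf:
f = E/h = 8.68932e-18 J / (6.62607 × 10⁻³⁴ J·s)
f = 1.311e+16 Hz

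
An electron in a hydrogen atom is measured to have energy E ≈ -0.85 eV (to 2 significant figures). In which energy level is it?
n = 4

The exact energy levels follow E_n = -13.6057 eV / n².

The measured value (-0.85 eV) is reported to only 2 significant figures, so we must test candidate n values and see which one matches to that precision.

Candidate energies:
  n = 2:  E = -13.6057/2² = -3.40143 eV
  n = 3:  E = -13.6057/3² = -1.51174 eV
  n = 4:  E = -13.6057/4² = -0.85036 eV  ← matches
  n = 5:  E = -13.6057/5² = -0.54423 eV
  n = 6:  E = -13.6057/6² = -0.37794 eV

Checking against the measurement of -0.85 eV (2 sig figs), only n = 4 agrees:
E_4 = -0.85036 eV, which rounds to -0.85 eV ✓

Therefore n = 4.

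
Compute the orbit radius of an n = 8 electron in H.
3.3867 nm (or 33.8673 Å)

The Bohr radius formula is:
r_n = n² a₀ / Z

where a₀ = 0.0529177 nm is the Bohr radius.

For H (Z = 1) at n = 8:
r_8 = 8² × 0.0529177 nm / 1
r_8 = 64 × 0.0529177 nm / 1
r_8 = 3.38673 nm / 1
r_8 = 3.3867 nm

The electron orbits at approximately 3.3867 nm from the nucleus.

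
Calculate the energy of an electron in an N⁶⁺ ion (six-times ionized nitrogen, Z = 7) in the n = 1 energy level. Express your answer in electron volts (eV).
-666.68 eV

The energy levels of a hydrogen-like atom are given by:
E_n = -13.6057 Z² / n² eV  (with Z = 7 for N⁶⁺)

For n = 1:
E_1 = -13.6057 × 7² / 1²
E_1 = -13.6057 × 49 / 1
E_1 = -666.68 eV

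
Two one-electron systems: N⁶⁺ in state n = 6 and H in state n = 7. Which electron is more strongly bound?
N⁶⁺ at n = 6 (E = -18.51887 eV)

Using E_n = -13.6057 Z² / n² eV:

N⁶⁺ (Z = 7) at n = 6:
E = -13.6057 × 7² / 6² = -13.6057 × 49 / 36 = -18.51886944 eV

H (Z = 1) at n = 7:
E = -13.6057 × 1² / 7² = -13.6057 × 1 / 49 = -0.27766735 eV

Since -18.51886944 eV < -0.27766735 eV,
N⁶⁺ at n = 6 is more tightly bound (requires more energy to ionize).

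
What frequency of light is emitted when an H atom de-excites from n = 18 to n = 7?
5.699e+13 Hz

First, find the transition energy:
E_18 = -13.6057 / 18² = -0.0419929 eV
E_7 = -13.6057 / 7² = -0.2776673 eV
|ΔE| = |E_7 - E_18| = 0.2356744 eV

Convert to Joules: E = 0.2356744 eV × (1.602177 × 10⁻¹⁹ J/eV) = 3.77592e-20 J

Using E = hf:
f = E/h = 3.77592e-20 J / (6.62607 × 10⁻³⁴ J·s)
f = 5.699e+13 Hz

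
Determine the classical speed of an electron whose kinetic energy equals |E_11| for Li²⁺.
5.97e+05 m/s (or 0.20% of c)

The binding energy at n = 11 for Li²⁺ is:
E_11 = -13.6057 × 3²/11² = -1.01199 eV
|E_11| = 1.01199 eV

Convert to Joules:
KE = 1.01199 eV × (1.602177 × 10⁻¹⁹ J/eV) = 1.6214e-19 J

Using KE = ½mv²:
v = √(2·KE/m_e)
v = √(2 × 1.6214e-19 J / 9.10938 × 10⁻³¹ kg)
v = 5.97e+05 m/s

This is approximately 0.20% the speed of light.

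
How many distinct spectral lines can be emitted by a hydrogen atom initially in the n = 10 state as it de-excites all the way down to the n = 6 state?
10

The electron can occupy levels n = 6, 7, ..., 10 during de-excitation — that is m = 10 - 6 + 1 = 5 distinct levels.

The number of distinct spectral lines equals the number of ways to choose 2 of these m levels (each pair gives one possible emission transition):

Number of lines = m(m-1)/2 = 5×4/2 = 10

These correspond to all possible transitions between the 5 levels:
10 → 9, 10 → 8, 10 → 7, 10 → 6, 9 → 8, 9 → 7, 9 → 6, 8 → 7...

Each transition produces a photon with a unique energy (and thus wavelength). This count does not depend on Z.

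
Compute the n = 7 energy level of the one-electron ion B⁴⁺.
-6.94 eV

For hydrogen-like ions, the energy levels scale with Z²:
E_n = -13.6057 Z² / n² eV

For B⁴⁺ (Z = 5) at n = 7:
E_7 = -13.6057 × 5² / 7²
E_7 = -13.6057 × 25 / 49
E_7 = -340.1425 / 49
E_7 = -6.94 eV

The energy is 25 times more negative than hydrogen at the same n due to the stronger nuclear charge.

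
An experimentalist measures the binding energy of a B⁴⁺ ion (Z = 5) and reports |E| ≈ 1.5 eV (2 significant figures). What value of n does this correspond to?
n = 15

The exact energy levels follow E_n = -13.6057 Z² / n² eV with Z = 5.

The measured value (-1.5 eV) is reported to only 2 significant figures, so we must test candidate n values and see which one matches to that precision.

Candidate energies:
  n = 13:  E = -13.6057 × 5² / 13² = -2.01268 eV
  n = 14:  E = -13.6057 × 5² / 14² = -1.73542 eV
  n = 15:  E = -13.6057 × 5² / 15² = -1.51174 eV  ← matches
  n = 16:  E = -13.6057 × 5² / 16² = -1.32868 eV
  n = 17:  E = -13.6057 × 5² / 17² = -1.17696 eV

Checking against the measurement of -1.5 eV (2 sig figs), only n = 15 agrees:
E_15 = -1.51174 eV, which rounds to -1.5 eV ✓

Therefore n = 15.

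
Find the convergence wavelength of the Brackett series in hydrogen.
1458.024 nm

The series limit corresponds to the transition from n = ∞ to n = 4.
This is the highest energy (shortest wavelength) transition in the Brackett series.

E_∞ = 0 eV
E_4 = -13.6057 / 4² = -0.850356250 eV

Energy at series limit:
ΔE = E_∞ - E_4 = 0 - (-0.850356250) = 0.850356250 eV
λ = hc/E = 1239.84 eV·nm / 0.850356250 eV = 1458.024 nm

This energy equals the ionization energy from the n = 4 state of hydrogen.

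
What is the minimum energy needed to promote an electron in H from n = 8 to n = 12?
0.11811 eV

The energy levels of a hydrogen-like atom are E_n = -13.6057 eV / n².

Energy at n = 8: E_8 = -13.6057 / 8² = -0.21258906 eV
Energy at n = 12: E_12 = -13.6057 / 12² = -0.09448403 eV

The excitation energy is the difference:
ΔE = E_12 - E_8
ΔE = -0.09448403 - (-0.21258906)
ΔE = 0.11811 eV

Since this is positive, energy must be absorbed (photon absorption).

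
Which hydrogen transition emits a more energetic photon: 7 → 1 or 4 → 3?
7 → 1

Calculate the energy for each transition:

Transition 7 → 1:
ΔE₁ = |E_1 - E_7| = |-13.6057/1² - (-13.6057/7²)|
ΔE₁ = |-13.605700000 - (-0.277667347)| = 13.328033 eV

Transition 4 → 3:
ΔE₂ = |E_3 - E_4| = |-13.6057/3² - (-13.6057/4²)|
ΔE₂ = |-1.511744444 - (-0.850356250)| = 0.661388 eV

Since 13.328033 eV > 0.661388 eV, the transition 7 → 1 emits the more energetic photon.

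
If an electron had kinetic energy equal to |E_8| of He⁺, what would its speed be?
5.469e+05 m/s (or 0.182% of c)

The binding energy at n = 8 for He⁺ is:
E_8 = -13.6057 × 2²/8² = -0.8503563 eV
|E_8| = 0.8503563 eV

Convert to Joules:
KE = 0.8503563 eV × (1.602177 × 10⁻¹⁹ J/eV) = 1.36242e-19 J

Using KE = ½mv²:
v = √(2·KE/m_e)
v = √(2 × 1.36242e-19 J / 9.10938 × 10⁻³¹ kg)
v = 5.469e+05 m/s

This is approximately 0.182% the speed of light.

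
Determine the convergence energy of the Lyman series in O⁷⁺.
870.76 eV

The series limit corresponds to the transition from n = ∞ to n = 1.
This is the highest energy (shortest wavelength) transition in the Lyman series.

E_∞ = 0 eV
E_1 = -13.6057 × 8² / 1² = -870.76 eV

Energy at series limit:
ΔE = E_∞ - E_1 = 0 - (-870.76) = 870.76 eV

This energy equals the ionization energy from the n = 1 state of O⁷⁺.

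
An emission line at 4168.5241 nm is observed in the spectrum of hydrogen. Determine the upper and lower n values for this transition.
n = 13 → n = 6

First, find the photon energy from the wavelength (hc = 1239.84 eV·nm):
E = hc/λ = 1239.84 eV·nm / 4168.5241 nm = 0.29742901 eV

The energy levels of hydrogen satisfy E_n = -13.6057 / n² eV, so an emission n_i → n_f releases
ΔE = 13.6057 × (1/n_f² − 1/n_i²) eV.

Setting ΔE equal to the photon energy:
1/n_f² − 1/n_i² = 0.29742901 / 13.6057 = 0.021860618

Since 1/n_i² must be positive, we need 1/n_f² > 0.021860618, i.e. n_f ≤ 6. For each allowed n_f, solve n_i = (1/n_f² − 0.021860618)^(−1/2) and check whether it is a whole number:
  n_f = 1: 1/n_i² = 1.000000000 − 0.021860618 = 0.978139382 → n_i = 1.011  (not an integer) ✗
  n_f = 2: 1/n_i² = 0.250000000 − 0.021860618 = 0.228139382 → n_i = 2.094  (not an integer) ✗
  n_f = 3: 1/n_i² = 0.111111111 − 0.021860618 = 0.089250493 → n_i = 3.347  (not an integer) ✗
  n_f = 4: 1/n_i² = 0.062500000 − 0.021860618 = 0.040639382 → n_i = 4.961  (not an integer) ✗
  n_f = 5: 1/n_i² = 0.040000000 − 0.021860618 = 0.018139382 → n_i = 7.425  (not an integer) ✗
  n_f = 6: 1/n_i² = 0.027777778 − 0.021860618 = 0.005917160 → n_i = 13.000  → integer, n_i = 13 ✓

Only n_f = 6 gives an integer upper level, n_i = 13.

The transition is from n = 13 to n = 6 (emission).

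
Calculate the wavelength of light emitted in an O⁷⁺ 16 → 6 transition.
59.646 nm

First, find the transition energy using E_n = -13.6057 Z² / n² eV:
E_16 = -13.6057 × 8² / 16² = -3.40143 eV
E_6 = -13.6057 × 8² / 6² = -24.18791 eV

Photon energy: |ΔE| = |E_6 - E_16| = 20.78648 eV

Convert to wavelength using E = hc/λ with hc = 1239.84 eV·nm:
λ = hc/E = 1239.84 eV·nm / 20.78648 eV
λ = 59.646 nm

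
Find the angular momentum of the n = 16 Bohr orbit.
1.687e-33 J·s (or 16ℏ)

In the Bohr model, angular momentum is quantized:
L = nℏ

where ℏ = h/(2π) = 1.05457e-34 J·s

For n = 16:
L = 16 × 1.05457e-34 J·s
L = 1.687e-33 J·s

This can also be written as L = 16ℏ.
The angular momentum is an integer multiple of the reduced Planck constant.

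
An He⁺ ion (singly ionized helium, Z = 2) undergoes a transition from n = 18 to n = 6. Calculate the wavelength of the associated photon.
922.656 nm

First, find the transition energy using E_n = -13.6057 Z² / n² eV:
E_18 = -13.6057 × 2² / 18² = -0.1679716 eV
E_6 = -13.6057 × 2² / 6² = -1.5117444 eV

Photon energy: |ΔE| = |E_6 - E_18| = 1.3437728 eV

Convert to wavelength using E = hc/λ with hc = 1239.84 eV·nm:
λ = hc/E = 1239.84 eV·nm / 1.3437728 eV
λ = 922.656 nm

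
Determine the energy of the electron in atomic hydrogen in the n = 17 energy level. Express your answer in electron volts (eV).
-0.04708 eV

The energy levels of a hydrogen-like atom are given by:
E_n = -13.6057 eV / n²

For n = 17:
E_17 = -13.6057 eV / 17²
E_17 = -13.6057 eV / 289
E_17 = -0.04708 eV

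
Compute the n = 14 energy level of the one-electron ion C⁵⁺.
-2.499006 eV

For hydrogen-like ions, the energy levels scale with Z²:
E_n = -13.6057 Z² / n² eV

For C⁵⁺ (Z = 6) at n = 14:
E_14 = -13.6057 × 6² / 14²
E_14 = -13.6057 × 36 / 196
E_14 = -489.8052 / 196
E_14 = -2.499006 eV

The energy is 36 times more negative than hydrogen at the same n due to the stronger nuclear charge.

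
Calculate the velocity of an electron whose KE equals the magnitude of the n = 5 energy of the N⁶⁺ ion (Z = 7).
3.06e+06 m/s (or 1.02164% of c)

The binding energy at n = 5 for N⁶⁺ is:
E_5 = -13.6057 × 7²/5² = -26.6671720 eV
|E_5| = 26.6671720 eV

Convert to Joules:
KE = 26.6671720 eV × (1.602177 × 10⁻¹⁹ J/eV) = 4.2726e-18 J

Using KE = ½mv²:
v = √(2·KE/m_e)
v = √(2 × 4.2726e-18 J / 9.10938 × 10⁻³¹ kg)
v = 3.06e+06 m/s

This is approximately 1.02164% the speed of light.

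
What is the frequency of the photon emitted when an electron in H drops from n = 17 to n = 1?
3.28e+15 Hz

First, find the transition energy:
E_17 = -13.6057 / 17² = -0.047079 eV
E_1 = -13.6057 / 1² = -13.605700 eV
|ΔE| = |E_1 - E_17| = 13.558621 eV

Convert to Joules: E = 13.558621 eV × (1.602177 × 10⁻¹⁹ J/eV) = 2.1723e-18 J

Using E = hf:
f = E/h = 2.1723e-18 J / (6.62607 × 10⁻³⁴ J·s)
f = 3.28e+15 Hz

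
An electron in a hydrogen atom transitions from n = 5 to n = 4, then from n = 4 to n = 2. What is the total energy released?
2.86 eV

The energy levels of hydrogen are E_n = -13.6057 / n² eV.

First transition (5 → 4):
ΔE₁ = |E_4 - E_5|
ΔE₁ = |-0.85035625 - (-0.54422800)| = 0.30613 eV

Second transition (4 → 2):
ΔE₂ = |E_2 - E_4|
ΔE₂ = |-3.40142500 - (-0.85035625)| = 2.55107 eV

Total energy released:
E_total = ΔE₁ + ΔE₂ = 0.30613 + 2.55107 = 2.86 eV

Note: This equals the direct transition 5 → 2: 2.86 eV ✓
Energy is conserved regardless of the path taken.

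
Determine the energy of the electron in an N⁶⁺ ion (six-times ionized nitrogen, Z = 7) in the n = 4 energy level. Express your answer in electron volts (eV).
-41.667456 eV

The energy levels of a hydrogen-like atom are given by:
E_n = -13.6057 Z² / n² eV  (with Z = 7 for N⁶⁺)

For n = 4:
E_4 = -13.6057 × 7² / 4²
E_4 = -13.6057 × 49 / 16
E_4 = -41.667456 eV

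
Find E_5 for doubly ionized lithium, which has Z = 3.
-4.898 eV

For hydrogen-like ions, the energy levels scale with Z²:
E_n = -13.6057 Z² / n² eV

For Li²⁺ (Z = 3) at n = 5:
E_5 = -13.6057 × 3² / 5²
E_5 = -13.6057 × 9 / 25
E_5 = -122.4513 / 25
E_5 = -4.898 eV

The energy is 9 times more negative than hydrogen at the same n due to the stronger nuclear charge.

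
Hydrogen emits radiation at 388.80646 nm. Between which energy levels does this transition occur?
n = 8 → n = 2

First, find the photon energy from the wavelength (hc = 1239.84 eV·nm):
E = hc/λ = 1239.84 eV·nm / 388.80646 nm = 3.1888359 eV

The energy levels of hydrogen satisfy E_n = -13.6057 / n² eV, so an emission n_i → n_f releases
ΔE = 13.6057 × (1/n_f² − 1/n_i²) eV.

Setting ΔE equal to the photon energy:
1/n_f² − 1/n_i² = 3.1888359 / 13.6057 = 0.23437500

Since 1/n_i² must be positive, we need 1/n_f² > 0.23437500, i.e. n_f ≤ 2. For each allowed n_f, solve n_i = (1/n_f² − 0.23437500)^(−1/2) and check whether it is a whole number:
  n_f = 1: 1/n_i² = 1.00000000 − 0.23437500 = 0.76562500 → n_i = 1.143  (not an integer) ✗
  n_f = 2: 1/n_i² = 0.25000000 − 0.23437500 = 0.01562500 → n_i = 8.000  → integer, n_i = 8 ✓

Only n_f = 2 gives an integer upper level, n_i = 8.

The transition is from n = 8 to n = 2 (emission).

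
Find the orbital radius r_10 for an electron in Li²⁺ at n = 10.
1.7639 nm (or 17.6392 Å)

The Bohr radius formula is:
r_n = n² a₀ / Z

where a₀ = 0.0529177 nm is the Bohr radius.

For Li²⁺ (Z = 3) at n = 10:
r_10 = 10² × 0.0529177 nm / 3
r_10 = 100 × 0.0529177 nm / 3
r_10 = 5.29177 nm / 3
r_10 = 1.7639 nm

The electron orbits at approximately 1.7639 nm from the nucleus.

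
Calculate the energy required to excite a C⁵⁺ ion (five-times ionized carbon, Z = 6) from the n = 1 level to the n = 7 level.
479.80918 eV

The energy levels of a hydrogen-like atom are E_n = -13.6057 Z² eV / n².

Energy at n = 1: E_1 = -13.6057 × 6² / 1² = -489.80520000 eV
Energy at n = 7: E_7 = -13.6057 × 6² / 7² = -9.99602449 eV

The excitation energy is the difference:
ΔE = E_7 - E_1
ΔE = -9.99602449 - (-489.80520000)
ΔE = 479.80918 eV

Since this is positive, energy must be absorbed (photon absorption).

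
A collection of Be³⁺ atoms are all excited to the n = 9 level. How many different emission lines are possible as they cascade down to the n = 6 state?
6

The electron can occupy levels n = 6, 7, ..., 9 during de-excitation — that is m = 9 - 6 + 1 = 4 distinct levels.

The number of distinct spectral lines equals the number of ways to choose 2 of these m levels (each pair gives one possible emission transition):

Number of lines = m(m-1)/2 = 4×3/2 = 6

These correspond to all possible transitions between the 4 levels:
9 → 8, 9 → 7, 9 → 6, 8 → 7, 8 → 6, 7 → 6

Each transition produces a photon with a unique energy (and thus wavelength). This count does not depend on Z.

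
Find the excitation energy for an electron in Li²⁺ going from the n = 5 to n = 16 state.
4.420 eV

The energy levels of a hydrogen-like atom are E_n = -13.6057 Z² eV / n².

Energy at n = 5: E_5 = -13.6057 × 3² / 5² = -4.898052 eV
Energy at n = 16: E_16 = -13.6057 × 3² / 16² = -0.478325 eV

The excitation energy is the difference:
ΔE = E_16 - E_5
ΔE = -0.478325 - (-4.898052)
ΔE = 4.420 eV

Since this is positive, energy must be absorbed (photon absorption).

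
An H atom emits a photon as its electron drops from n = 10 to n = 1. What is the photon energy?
13.470 eV

The energy levels are E_n = -13.6057 eV / n².

Energy at n = 10: E_10 = -13.6057 / 10² = -0.136057 eV
Energy at n = 1: E_1 = -13.6057 / 1² = -13.605700 eV

For emission (electron falling to lower state), the photon energy is:
E_photon = E_10 - E_1 = |-0.136057 - (-13.605700)|
E_photon = 13.470 eV

This energy is carried away by the emitted photon.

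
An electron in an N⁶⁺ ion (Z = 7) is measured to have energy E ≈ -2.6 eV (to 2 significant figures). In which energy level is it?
n = 16

The exact energy levels follow E_n = -13.6057 Z² / n² eV with Z = 7.

The measured value (-2.6 eV) is reported to only 2 significant figures, so we must test candidate n values and see which one matches to that precision.

Candidate energies:
  n = 14:  E = -13.6057 × 7² / 14² = -3.40143 eV
  n = 15:  E = -13.6057 × 7² / 15² = -2.96302 eV
  n = 16:  E = -13.6057 × 7² / 16² = -2.60422 eV  ← matches
  n = 17:  E = -13.6057 × 7² / 17² = -2.30685 eV
  n = 18:  E = -13.6057 × 7² / 18² = -2.05765 eV

Checking against the measurement of -2.6 eV (2 sig figs), only n = 16 agrees:
E_16 = -2.60422 eV, which rounds to -2.6 eV ✓

Therefore n = 16.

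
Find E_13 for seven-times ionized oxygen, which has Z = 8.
-5.1525 eV

For hydrogen-like ions, the energy levels scale with Z²:
E_n = -13.6057 Z² / n² eV

For O⁷⁺ (Z = 8) at n = 13:
E_13 = -13.6057 × 8² / 13²
E_13 = -13.6057 × 64 / 169
E_13 = -870.7648 / 169
E_13 = -5.1525 eV

The energy is 64 times more negative than hydrogen at the same n due to the stronger nuclear charge.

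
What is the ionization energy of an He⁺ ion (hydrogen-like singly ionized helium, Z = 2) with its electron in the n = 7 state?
1.11 eV

The ionization energy is the energy needed to remove the electron completely (n → ∞).

For a hydrogen-like ion with Z = 2, E_n = -13.6057 Z² / n² eV.

At n = 7: E_7 = -13.6057 × 2² / 7² = -1.11067 eV
At n = ∞: E_∞ = 0 eV

Ionization energy = E_∞ - E_7 = 0 - (-1.11067) = 1.11067 eV
Ionization energy ≈ 1.11 eV

This is also called the binding energy of the electron in state n = 7.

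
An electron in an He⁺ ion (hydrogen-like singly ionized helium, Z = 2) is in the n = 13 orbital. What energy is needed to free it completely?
0.322 eV

The ionization energy is the energy needed to remove the electron completely (n → ∞).

For a hydrogen-like ion with Z = 2, E_n = -13.6057 Z² / n² eV.

At n = 13: E_13 = -13.6057 × 2² / 13² = -0.322028 eV
At n = ∞: E_∞ = 0 eV

Ionization energy = E_∞ - E_13 = 0 - (-0.322028) = 0.322028 eV
Ionization energy ≈ 0.322 eV

This is also called the binding energy of the electron in state n = 13.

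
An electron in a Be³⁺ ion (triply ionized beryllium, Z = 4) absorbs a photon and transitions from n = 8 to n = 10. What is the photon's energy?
1.224513 eV

The energy levels of a hydrogen-like atom are E_n = -13.6057 Z² eV / n².

Energy at n = 8: E_8 = -13.6057 × 4² / 8² = -3.401425000 eV
Energy at n = 10: E_10 = -13.6057 × 4² / 10² = -2.176912000 eV

The excitation energy is the difference:
ΔE = E_10 - E_8
ΔE = -2.176912000 - (-3.401425000)
ΔE = 1.224513 eV

Since this is positive, energy must be absorbed (photon absorption).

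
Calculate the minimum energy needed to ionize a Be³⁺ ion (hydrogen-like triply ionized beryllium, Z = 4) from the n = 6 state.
6.046978 eV

The ionization energy is the energy needed to remove the electron completely (n → ∞).

For a hydrogen-like ion with Z = 4, E_n = -13.6057 Z² / n² eV.

At n = 6: E_6 = -13.6057 × 4² / 6² = -6.046977778 eV
At n = ∞: E_∞ = 0 eV

Ionization energy = E_∞ - E_6 = 0 - (-6.046977778) = 6.046977778 eV
Ionization energy ≈ 6.046978 eV

This is also called the binding energy of the electron in state n = 6.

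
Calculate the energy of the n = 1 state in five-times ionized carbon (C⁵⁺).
-489.805200 eV

For hydrogen-like ions, the energy levels scale with Z²:
E_n = -13.6057 Z² / n² eV

For C⁵⁺ (Z = 6) at n = 1:
E_1 = -13.6057 × 6² / 1²
E_1 = -13.6057 × 36 / 1
E_1 = -489.8052 / 1
E_1 = -489.805200 eV

The energy is 36 times more negative than hydrogen at the same n due to the stronger nuclear charge.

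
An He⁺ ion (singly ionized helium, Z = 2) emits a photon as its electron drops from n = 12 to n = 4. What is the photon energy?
3.023 eV

The energy levels are E_n = -13.6057 Z² eV / n².

Energy at n = 12: E_12 = -13.6057 × 2² / 12² = -0.377936 eV
Energy at n = 4: E_4 = -13.6057 × 2² / 4² = -3.401425 eV

For emission (electron falling to lower state), the photon energy is:
E_photon = E_12 - E_4 = |-0.377936 - (-3.401425)|
E_photon = 3.023 eV

This energy is carried away by the emitted photon.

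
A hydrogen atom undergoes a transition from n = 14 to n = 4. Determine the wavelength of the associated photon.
1587.63 nm

First, find the transition energy using E_n = -13.6057 / n² eV:
E_14 = -13.6057 / 14² = -0.06941684 eV
E_4 = -13.6057 / 4² = -0.85035625 eV

Photon energy: |ΔE| = |E_4 - E_14| = 0.78093941 eV

Convert to wavelength using E = hc/λ with hc = 1239.84 eV·nm:
λ = hc/E = 1239.84 eV·nm / 0.78093941 eV
λ = 1587.63 nm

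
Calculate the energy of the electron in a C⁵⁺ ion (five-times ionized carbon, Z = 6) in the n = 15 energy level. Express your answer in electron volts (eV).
-2.17691 eV

The energy levels of a hydrogen-like atom are given by:
E_n = -13.6057 Z² / n² eV  (with Z = 6 for C⁵⁺)

For n = 15:
E_15 = -13.6057 × 6² / 15²
E_15 = -13.6057 × 36 / 225
E_15 = -2.17691 eV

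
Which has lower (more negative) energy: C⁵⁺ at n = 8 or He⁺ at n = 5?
C⁵⁺ at n = 8 (E = -7.65 eV)

Using E_n = -13.6057 Z² / n² eV:

C⁵⁺ (Z = 6) at n = 8:
E = -13.6057 × 6² / 8² = -13.6057 × 36 / 64 = -7.65321 eV

He⁺ (Z = 2) at n = 5:
E = -13.6057 × 2² / 5² = -13.6057 × 4 / 25 = -2.17691 eV

Since -7.65321 eV < -2.17691 eV,
C⁵⁺ at n = 8 is more tightly bound (requires more energy to ionize).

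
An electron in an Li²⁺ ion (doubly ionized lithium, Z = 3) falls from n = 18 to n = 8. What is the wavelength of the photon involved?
807.52110 nm

First, find the transition energy using E_n = -13.6057 Z² / n² eV:
E_18 = -13.6057 × 3² / 18² = -0.377936111 eV
E_8 = -13.6057 × 3² / 8² = -1.913301563 eV

Photon energy: |ΔE| = |E_8 - E_18| = 1.535365452 eV

Convert to wavelength using E = hc/λ with hc = 1239.84 eV·nm:
λ = hc/E = 1239.84 eV·nm / 1.535365452 eV
λ = 807.52110 nm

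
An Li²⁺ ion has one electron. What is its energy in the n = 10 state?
-1.225 eV

For hydrogen-like ions, the energy levels scale with Z²:
E_n = -13.6057 Z² / n² eV

For Li²⁺ (Z = 3) at n = 10:
E_10 = -13.6057 × 3² / 10²
E_10 = -13.6057 × 9 / 100
E_10 = -122.4513 / 100
E_10 = -1.225 eV

The energy is 9 times more negative than hydrogen at the same n due to the stronger nuclear charge.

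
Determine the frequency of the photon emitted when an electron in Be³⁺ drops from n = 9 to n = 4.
2.64e+15 Hz

First, find the transition energy:
E_9 = -13.6057 × 4² / 9² = -2.6875457 eV
E_4 = -13.6057 × 4² / 4² = -13.6057000 eV
|ΔE| = |E_4 - E_9| = 10.9181543 eV

Convert to Joules: E = 10.9181543 eV × (1.602177 × 10⁻¹⁹ J/eV) = 1.7493e-18 J

Using E = hf:
f = E/h = 1.7493e-18 J / (6.62607 × 10⁻³⁴ J·s)
f = 2.64e+15 Hz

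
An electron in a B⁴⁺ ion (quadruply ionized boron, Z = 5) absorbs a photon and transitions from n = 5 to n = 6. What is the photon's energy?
4.157 eV

The energy levels of a hydrogen-like atom are E_n = -13.6057 Z² eV / n².

Energy at n = 5: E_5 = -13.6057 × 5² / 5² = -13.605700 eV
Energy at n = 6: E_6 = -13.6057 × 5² / 6² = -9.448403 eV

The excitation energy is the difference:
ΔE = E_6 - E_5
ΔE = -9.448403 - (-13.605700)
ΔE = 4.157 eV

Since this is positive, energy must be absorbed (photon absorption).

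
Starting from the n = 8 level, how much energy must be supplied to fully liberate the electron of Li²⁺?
1.9133 eV

The ionization energy is the energy needed to remove the electron completely (n → ∞).

For a hydrogen-like ion with Z = 3, E_n = -13.6057 Z² / n² eV.

At n = 8: E_8 = -13.6057 × 3² / 8² = -1.9133016 eV
At n = ∞: E_∞ = 0 eV

Ionization energy = E_∞ - E_8 = 0 - (-1.9133016) = 1.9133016 eV
Ionization energy ≈ 1.9133 eV

This is also called the binding energy of the electron in state n = 8.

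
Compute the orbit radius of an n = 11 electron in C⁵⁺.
1.0672 nm (or 10.6717 Å)

The Bohr radius formula is:
r_n = n² a₀ / Z

where a₀ = 0.0529177 nm is the Bohr radius.

For C⁵⁺ (Z = 6) at n = 11:
r_11 = 11² × 0.0529177 nm / 6
r_11 = 121 × 0.0529177 nm / 6
r_11 = 6.40304 nm / 6
r_11 = 1.0672 nm

The electron orbits at approximately 1.0672 nm from the nucleus.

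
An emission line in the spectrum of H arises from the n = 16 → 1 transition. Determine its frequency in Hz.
3.27699e+15 Hz

First, find the transition energy:
E_16 = -13.6057 / 16² = -0.0531473 eV
E_1 = -13.6057 / 1² = -13.6057000 eV
|ΔE| = |E_1 - E_16| = 13.5525527 eV

Convert to Joules: E = 13.5525527 eV × (1.602177 × 10⁻¹⁹ J/eV) = 2.1713588e-18 J

Using E = hf:
f = E/h = 2.1713588e-18 J / (6.62607 × 10⁻³⁴ J·s)
f = 3.27699e+15 Hz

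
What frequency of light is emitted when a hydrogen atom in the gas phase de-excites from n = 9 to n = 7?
2.65243e+13 Hz

First, find the transition energy:
E_9 = -13.6057 / 9² = -0.167971605 eV
E_7 = -13.6057 / 7² = -0.277667347 eV
|ΔE| = |E_7 - E_9| = 0.109695742 eV

Convert to Joules: E = 0.109695742 eV × (1.602177 × 10⁻¹⁹ J/eV) = 1.7575199e-20 J

Using E = hf:
f = E/h = 1.7575199e-20 J / (6.62607 × 10⁻³⁴ J·s)
f = 2.65243e+13 Hz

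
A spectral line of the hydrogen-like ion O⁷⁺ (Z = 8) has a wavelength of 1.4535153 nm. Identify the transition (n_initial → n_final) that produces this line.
n = 7 → n = 1

First, find the photon energy from the wavelength (hc = 1239.84 eV·nm):
E = hc/λ = 1239.84 eV·nm / 1.4535153 nm = 852.99412 eV

The energy levels of O⁷⁺ satisfy E_n = -13.6057 × 8² / n² eV, so an emission n_i → n_f releases
ΔE = 13.6057 × 8² × (1/n_f² − 1/n_i²) eV.

Setting ΔE equal to the photon energy:
1/n_f² − 1/n_i² = 852.99412 / (13.6057 × 8²) = 0.97959187

Since 1/n_i² must be positive, we need 1/n_f² > 0.97959187, i.e. n_f ≤ 1. For each allowed n_f, solve n_i = (1/n_f² − 0.97959187)^(−1/2) and check whether it is a whole number:
  n_f = 1: 1/n_i² = 1.00000000 − 0.97959187 = 0.02040813 → n_i = 7.000  → integer, n_i = 7 ✓

Only n_f = 1 gives an integer upper level, n_i = 7.

The transition is from n = 7 to n = 1 (emission).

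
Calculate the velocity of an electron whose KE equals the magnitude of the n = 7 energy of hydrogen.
3.125e+05 m/s (or 0.10% of c)

The binding energy at n = 7 for hydrogen is:
E_7 = -13.6057/7² = -0.2776673 eV
|E_7| = 0.2776673 eV

Convert to Joules:
KE = 0.2776673 eV × (1.602177 × 10⁻¹⁹ J/eV) = 4.44872e-20 J

Using KE = ½mv²:
v = √(2·KE/m_e)
v = √(2 × 4.44872e-20 J / 9.10938 × 10⁻³¹ kg)
v = 3.125e+05 m/s

This is approximately 0.10% the speed of light.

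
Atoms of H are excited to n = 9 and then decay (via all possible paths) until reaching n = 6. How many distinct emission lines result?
6

The electron can occupy levels n = 6, 7, ..., 9 during de-excitation — that is m = 9 - 6 + 1 = 4 distinct levels.

The number of distinct spectral lines equals the number of ways to choose 2 of these m levels (each pair gives one possible emission transition):

Number of lines = m(m-1)/2 = 4×3/2 = 6

These correspond to all possible transitions between the 4 levels:
9 → 8, 9 → 7, 9 → 6, 8 → 7, 8 → 6, 7 → 6

Each transition produces a photon with a unique energy (and thus wavelength). This count does not depend on Z.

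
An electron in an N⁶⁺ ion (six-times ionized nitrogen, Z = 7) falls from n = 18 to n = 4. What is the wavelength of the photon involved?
31.3013 nm

First, find the transition energy using E_n = -13.6057 Z² / n² eV:
E_18 = -13.6057 × 7² / 18² = -2.057652 eV
E_4 = -13.6057 × 7² / 4² = -41.667456 eV

Photon energy: |ΔE| = |E_4 - E_18| = 39.609804 eV

Convert to wavelength using E = hc/λ with hc = 1239.84 eV·nm:
λ = hc/E = 1239.84 eV·nm / 39.609804 eV
λ = 31.3013 nm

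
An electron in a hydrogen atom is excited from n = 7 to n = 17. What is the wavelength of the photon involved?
5376.84 nm

First, find the transition energy using E_n = -13.6057 / n² eV:
E_7 = -13.6057 / 7² = -0.27766735 eV
E_17 = -13.6057 / 17² = -0.04707855 eV

Photon energy: |ΔE| = |E_17 - E_7| = 0.23058880 eV

Convert to wavelength using E = hc/λ with hc = 1239.84 eV·nm:
λ = hc/E = 1239.84 eV·nm / 0.23058880 eV
λ = 5376.84 nm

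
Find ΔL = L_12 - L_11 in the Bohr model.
1.055e-34 J·s (or 1ℏ)

In the Bohr model, L_n = nℏ where ℏ = 1.05457e-34 J·s.

L_12 = 12ℏ = 1.26548e-33 J·s
L_11 = 11ℏ = 1.16003e-33 J·s

ΔL = L_12 - L_11 = (12 - 11)ℏ = 1ℏ
ΔL = 1 × 1.05457e-34 J·s = 1.055e-34 J·s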